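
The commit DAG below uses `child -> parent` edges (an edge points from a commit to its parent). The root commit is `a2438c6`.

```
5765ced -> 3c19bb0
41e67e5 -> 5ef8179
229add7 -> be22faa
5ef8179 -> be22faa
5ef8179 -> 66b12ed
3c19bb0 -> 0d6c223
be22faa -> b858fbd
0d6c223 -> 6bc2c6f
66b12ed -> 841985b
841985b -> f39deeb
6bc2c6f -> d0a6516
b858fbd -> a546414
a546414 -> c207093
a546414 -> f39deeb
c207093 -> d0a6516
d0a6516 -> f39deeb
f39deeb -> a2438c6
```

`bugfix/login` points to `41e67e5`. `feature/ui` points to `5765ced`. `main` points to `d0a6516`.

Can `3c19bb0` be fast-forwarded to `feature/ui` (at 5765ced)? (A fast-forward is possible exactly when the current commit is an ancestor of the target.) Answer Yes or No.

A fast-forward from 3c19bb0 to 5765ced is possible iff 3c19bb0 is an ancestor of 5765ced.
Ancestors of 5765ced: {0d6c223, 3c19bb0, 5765ced, 6bc2c6f, a2438c6, d0a6516, f39deeb}.
3c19bb0 is among them, so fast-forward is possible.

Yes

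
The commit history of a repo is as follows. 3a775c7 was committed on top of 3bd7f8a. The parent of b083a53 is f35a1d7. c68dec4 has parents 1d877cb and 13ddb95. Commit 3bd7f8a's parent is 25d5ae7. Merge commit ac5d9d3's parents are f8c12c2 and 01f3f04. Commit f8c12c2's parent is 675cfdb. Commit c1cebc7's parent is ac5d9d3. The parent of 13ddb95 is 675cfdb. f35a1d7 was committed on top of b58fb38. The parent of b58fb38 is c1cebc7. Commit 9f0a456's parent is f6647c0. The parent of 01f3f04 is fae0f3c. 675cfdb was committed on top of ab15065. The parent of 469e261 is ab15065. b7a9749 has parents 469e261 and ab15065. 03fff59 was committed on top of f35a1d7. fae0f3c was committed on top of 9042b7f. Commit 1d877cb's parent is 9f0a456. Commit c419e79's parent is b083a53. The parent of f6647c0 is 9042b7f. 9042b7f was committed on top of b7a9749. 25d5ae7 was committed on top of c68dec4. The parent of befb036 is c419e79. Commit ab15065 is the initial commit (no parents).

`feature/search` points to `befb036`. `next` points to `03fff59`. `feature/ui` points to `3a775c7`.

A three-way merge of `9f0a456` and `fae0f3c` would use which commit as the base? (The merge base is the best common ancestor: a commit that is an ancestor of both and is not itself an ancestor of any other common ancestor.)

9042b7f

Ancestors of 9f0a456: {469e261, 9042b7f, 9f0a456, ab15065, b7a9749, f6647c0}.
Ancestors of fae0f3c: {469e261, 9042b7f, ab15065, b7a9749, fae0f3c}.
Common ancestors: {469e261, 9042b7f, ab15065, b7a9749}.
Among these, 9042b7f is not an ancestor of any other common ancestor — it is the merge base.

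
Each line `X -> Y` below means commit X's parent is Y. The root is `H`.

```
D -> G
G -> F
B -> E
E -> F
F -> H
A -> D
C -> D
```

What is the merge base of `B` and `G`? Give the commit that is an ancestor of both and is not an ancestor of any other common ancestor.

Ancestors of B: {B, E, F, H}.
Ancestors of G: {F, G, H}.
Common ancestors: {F, H}.
Among these, F is not an ancestor of any other common ancestor — it is the merge base.

F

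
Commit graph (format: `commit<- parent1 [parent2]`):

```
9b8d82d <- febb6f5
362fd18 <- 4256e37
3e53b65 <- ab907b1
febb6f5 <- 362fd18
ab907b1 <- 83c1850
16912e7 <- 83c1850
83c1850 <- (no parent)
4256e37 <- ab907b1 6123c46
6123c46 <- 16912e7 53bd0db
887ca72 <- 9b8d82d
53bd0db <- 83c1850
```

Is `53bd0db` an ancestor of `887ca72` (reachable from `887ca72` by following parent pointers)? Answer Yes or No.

Ancestors of 887ca72 (commits reachable by following parents): {16912e7, 362fd18, 4256e37, 53bd0db, 6123c46, 83c1850, 887ca72, 9b8d82d, ab907b1, febb6f5}.
53bd0db is in that set, so it is an ancestor of 887ca72.

Yes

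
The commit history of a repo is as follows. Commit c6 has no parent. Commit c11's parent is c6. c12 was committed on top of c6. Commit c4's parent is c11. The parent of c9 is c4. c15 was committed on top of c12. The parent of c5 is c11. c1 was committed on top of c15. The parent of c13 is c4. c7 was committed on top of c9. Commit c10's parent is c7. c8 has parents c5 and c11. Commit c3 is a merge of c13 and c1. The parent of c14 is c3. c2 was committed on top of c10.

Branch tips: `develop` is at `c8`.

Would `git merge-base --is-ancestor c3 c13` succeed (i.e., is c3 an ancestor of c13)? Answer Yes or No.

Ancestors of c13: {c11, c13, c4, c6}.
c3 is not in that set, so it is not an ancestor of c13.

No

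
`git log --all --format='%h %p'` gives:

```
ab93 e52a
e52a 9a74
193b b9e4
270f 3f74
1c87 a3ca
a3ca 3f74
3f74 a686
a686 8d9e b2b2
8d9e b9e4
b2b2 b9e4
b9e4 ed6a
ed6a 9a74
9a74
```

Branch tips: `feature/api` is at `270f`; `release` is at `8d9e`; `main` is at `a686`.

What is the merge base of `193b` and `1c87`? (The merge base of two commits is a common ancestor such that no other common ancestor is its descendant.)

Ancestors of 193b: {193b, 9a74, b9e4, ed6a}.
Ancestors of 1c87: {1c87, 3f74, 8d9e, 9a74, a3ca, a686, b2b2, b9e4, ed6a}.
Common ancestors: {9a74, b9e4, ed6a}.
Among these, b9e4 is not an ancestor of any other common ancestor — it is the merge base.

b9e4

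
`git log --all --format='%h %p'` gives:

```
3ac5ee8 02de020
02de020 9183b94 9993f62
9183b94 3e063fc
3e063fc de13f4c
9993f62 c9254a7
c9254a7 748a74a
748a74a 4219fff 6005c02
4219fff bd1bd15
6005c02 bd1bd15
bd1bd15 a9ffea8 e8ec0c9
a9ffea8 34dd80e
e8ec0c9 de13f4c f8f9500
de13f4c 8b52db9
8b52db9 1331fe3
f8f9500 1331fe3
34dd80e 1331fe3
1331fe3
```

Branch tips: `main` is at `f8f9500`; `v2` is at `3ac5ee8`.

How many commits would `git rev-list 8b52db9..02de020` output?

Reachable from 02de020: {02de020, 1331fe3, 34dd80e, 3e063fc, 4219fff, 6005c02, 748a74a, 8b52db9, 9183b94, 9993f62, a9ffea8, bd1bd15, c9254a7, de13f4c, e8ec0c9, f8f9500}.
Reachable from 8b52db9: {1331fe3, 8b52db9}.
In 02de020's history but not 8b52db9's: {02de020, 34dd80e, 3e063fc, 4219fff, 6005c02, 748a74a, 9183b94, 9993f62, a9ffea8, bd1bd15, c9254a7, de13f4c, e8ec0c9, f8f9500} — 14 commits.

14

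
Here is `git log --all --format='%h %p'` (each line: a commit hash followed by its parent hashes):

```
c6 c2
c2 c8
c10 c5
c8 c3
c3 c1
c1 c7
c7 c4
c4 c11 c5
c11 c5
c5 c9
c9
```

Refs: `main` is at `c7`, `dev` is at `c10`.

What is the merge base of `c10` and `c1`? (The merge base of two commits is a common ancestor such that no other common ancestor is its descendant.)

Ancestors of c10: {c10, c5, c9}.
Ancestors of c1: {c1, c11, c4, c5, c7, c9}.
Common ancestors: {c5, c9}.
Among these, c5 is not an ancestor of any other common ancestor — it is the merge base.

c5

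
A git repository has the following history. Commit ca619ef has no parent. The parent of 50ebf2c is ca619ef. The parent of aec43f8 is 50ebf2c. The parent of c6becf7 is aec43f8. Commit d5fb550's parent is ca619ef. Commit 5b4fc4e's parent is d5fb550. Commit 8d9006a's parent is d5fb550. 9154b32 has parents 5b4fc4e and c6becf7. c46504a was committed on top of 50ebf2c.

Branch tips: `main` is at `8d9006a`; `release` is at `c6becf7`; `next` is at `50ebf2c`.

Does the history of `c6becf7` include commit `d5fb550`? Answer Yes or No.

Ancestors of c6becf7: {50ebf2c, aec43f8, c6becf7, ca619ef}.
d5fb550 is not in that set, so it is not an ancestor of c6becf7.

No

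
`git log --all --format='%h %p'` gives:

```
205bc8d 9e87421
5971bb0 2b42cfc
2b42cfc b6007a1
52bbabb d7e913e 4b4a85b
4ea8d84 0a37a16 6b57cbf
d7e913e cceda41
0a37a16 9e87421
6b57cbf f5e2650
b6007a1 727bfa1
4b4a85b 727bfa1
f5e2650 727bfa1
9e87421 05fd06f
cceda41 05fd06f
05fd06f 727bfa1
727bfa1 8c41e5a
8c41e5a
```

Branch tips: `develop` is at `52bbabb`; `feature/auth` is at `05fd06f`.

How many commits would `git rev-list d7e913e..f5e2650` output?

1

Reachable from f5e2650: {727bfa1, 8c41e5a, f5e2650}.
Reachable from d7e913e: {05fd06f, 727bfa1, 8c41e5a, cceda41, d7e913e}.
In f5e2650's history but not d7e913e's: {f5e2650} — 1 commit.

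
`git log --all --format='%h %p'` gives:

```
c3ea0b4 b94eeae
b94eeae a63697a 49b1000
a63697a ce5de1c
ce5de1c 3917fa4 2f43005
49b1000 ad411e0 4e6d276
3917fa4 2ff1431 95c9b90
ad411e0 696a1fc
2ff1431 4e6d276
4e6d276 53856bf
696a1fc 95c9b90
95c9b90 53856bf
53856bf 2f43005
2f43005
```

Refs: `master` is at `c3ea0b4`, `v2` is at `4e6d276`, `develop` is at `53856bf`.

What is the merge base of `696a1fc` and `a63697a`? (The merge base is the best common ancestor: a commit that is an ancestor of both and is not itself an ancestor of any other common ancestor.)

Ancestors of 696a1fc: {2f43005, 53856bf, 696a1fc, 95c9b90}.
Ancestors of a63697a: {2f43005, 2ff1431, 3917fa4, 4e6d276, 53856bf, 95c9b90, a63697a, ce5de1c}.
Common ancestors: {2f43005, 53856bf, 95c9b90}.
Among these, 95c9b90 is not an ancestor of any other common ancestor — it is the merge base.

95c9b90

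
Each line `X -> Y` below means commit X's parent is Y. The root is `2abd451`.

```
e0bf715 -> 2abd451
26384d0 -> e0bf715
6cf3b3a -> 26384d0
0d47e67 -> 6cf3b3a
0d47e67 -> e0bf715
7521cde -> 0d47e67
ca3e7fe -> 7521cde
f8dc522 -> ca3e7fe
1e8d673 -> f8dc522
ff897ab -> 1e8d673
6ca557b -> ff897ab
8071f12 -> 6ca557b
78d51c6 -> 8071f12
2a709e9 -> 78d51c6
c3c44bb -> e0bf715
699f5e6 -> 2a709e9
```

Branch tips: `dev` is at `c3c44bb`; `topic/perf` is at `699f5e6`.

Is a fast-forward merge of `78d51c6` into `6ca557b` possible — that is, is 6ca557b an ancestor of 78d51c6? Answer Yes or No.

A fast-forward from 6ca557b to 78d51c6 is possible iff 6ca557b is an ancestor of 78d51c6.
Ancestors of 78d51c6: {0d47e67, 1e8d673, 26384d0, 2abd451, 6ca557b, 6cf3b3a, 7521cde, 78d51c6, 8071f12, ca3e7fe, e0bf715, f8dc522, ff897ab}.
6ca557b is among them, so fast-forward is possible.

Yes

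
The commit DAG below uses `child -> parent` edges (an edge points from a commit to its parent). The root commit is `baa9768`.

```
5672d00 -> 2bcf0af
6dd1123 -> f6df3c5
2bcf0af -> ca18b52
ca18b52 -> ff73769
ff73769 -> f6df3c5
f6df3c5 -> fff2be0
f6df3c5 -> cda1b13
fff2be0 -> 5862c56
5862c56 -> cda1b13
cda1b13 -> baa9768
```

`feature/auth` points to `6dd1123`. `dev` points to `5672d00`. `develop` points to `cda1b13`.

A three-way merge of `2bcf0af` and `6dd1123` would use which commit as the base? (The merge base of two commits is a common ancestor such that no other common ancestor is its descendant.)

f6df3c5

Ancestors of 2bcf0af: {2bcf0af, 5862c56, baa9768, ca18b52, cda1b13, f6df3c5, ff73769, fff2be0}.
Ancestors of 6dd1123: {5862c56, 6dd1123, baa9768, cda1b13, f6df3c5, fff2be0}.
Common ancestors: {5862c56, baa9768, cda1b13, f6df3c5, fff2be0}.
Among these, f6df3c5 is not an ancestor of any other common ancestor — it is the merge base.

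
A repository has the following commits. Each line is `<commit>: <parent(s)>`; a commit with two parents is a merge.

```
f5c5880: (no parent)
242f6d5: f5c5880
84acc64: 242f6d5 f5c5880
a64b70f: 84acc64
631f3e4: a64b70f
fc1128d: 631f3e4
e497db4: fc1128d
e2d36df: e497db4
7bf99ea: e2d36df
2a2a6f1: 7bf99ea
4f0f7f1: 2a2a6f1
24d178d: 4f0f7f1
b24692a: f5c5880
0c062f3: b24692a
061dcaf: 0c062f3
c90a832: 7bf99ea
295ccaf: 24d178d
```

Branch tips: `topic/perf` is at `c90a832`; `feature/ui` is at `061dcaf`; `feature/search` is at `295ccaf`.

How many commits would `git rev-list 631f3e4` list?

Walking parent pointers from 631f3e4: reachable set = {242f6d5, 631f3e4, 84acc64, a64b70f, f5c5880}.
That is 5 commits.

5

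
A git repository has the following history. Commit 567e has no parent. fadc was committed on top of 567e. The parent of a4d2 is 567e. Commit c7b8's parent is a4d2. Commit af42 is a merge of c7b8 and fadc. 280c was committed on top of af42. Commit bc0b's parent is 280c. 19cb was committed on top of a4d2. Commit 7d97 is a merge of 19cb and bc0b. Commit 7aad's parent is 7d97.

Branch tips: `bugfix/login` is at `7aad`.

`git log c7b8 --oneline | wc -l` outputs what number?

3

Walking parent pointers from c7b8: reachable set = {567e, a4d2, c7b8}.
That is 3 commits.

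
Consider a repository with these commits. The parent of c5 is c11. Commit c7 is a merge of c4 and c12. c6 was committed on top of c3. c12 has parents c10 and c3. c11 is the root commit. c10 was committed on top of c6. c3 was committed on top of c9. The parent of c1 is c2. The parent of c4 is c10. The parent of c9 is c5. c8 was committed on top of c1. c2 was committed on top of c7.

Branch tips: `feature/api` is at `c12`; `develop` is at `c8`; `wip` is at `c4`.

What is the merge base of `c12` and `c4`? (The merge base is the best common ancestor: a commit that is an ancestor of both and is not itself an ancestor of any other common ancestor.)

Ancestors of c12: {c10, c11, c12, c3, c5, c6, c9}.
Ancestors of c4: {c10, c11, c3, c4, c5, c6, c9}.
Common ancestors: {c10, c11, c3, c5, c6, c9}.
Among these, c10 is not an ancestor of any other common ancestor — it is the merge base.

c10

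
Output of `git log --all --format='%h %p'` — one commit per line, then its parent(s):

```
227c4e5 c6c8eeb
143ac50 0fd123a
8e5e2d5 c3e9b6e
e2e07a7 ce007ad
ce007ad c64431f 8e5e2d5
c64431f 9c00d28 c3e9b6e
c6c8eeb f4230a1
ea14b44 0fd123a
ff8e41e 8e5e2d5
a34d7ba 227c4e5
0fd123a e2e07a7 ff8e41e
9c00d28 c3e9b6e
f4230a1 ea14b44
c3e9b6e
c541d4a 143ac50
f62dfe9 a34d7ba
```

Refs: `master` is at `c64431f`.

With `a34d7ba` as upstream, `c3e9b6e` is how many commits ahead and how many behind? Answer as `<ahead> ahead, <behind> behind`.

0 ahead, 12 behind

Reachable from c3e9b6e: {c3e9b6e}.
Reachable from a34d7ba: {0fd123a, 227c4e5, 8e5e2d5, 9c00d28, a34d7ba, c3e9b6e, c64431f, c6c8eeb, ce007ad, e2e07a7, ea14b44, f4230a1, ff8e41e}.
Only in c3e9b6e's history (ahead): {} — 0.
Only in a34d7ba's history (behind): {0fd123a, 227c4e5, 8e5e2d5, 9c00d28, a34d7ba, c64431f, c6c8eeb, ce007ad, e2e07a7, ea14b44, f4230a1, ff8e41e} — 12.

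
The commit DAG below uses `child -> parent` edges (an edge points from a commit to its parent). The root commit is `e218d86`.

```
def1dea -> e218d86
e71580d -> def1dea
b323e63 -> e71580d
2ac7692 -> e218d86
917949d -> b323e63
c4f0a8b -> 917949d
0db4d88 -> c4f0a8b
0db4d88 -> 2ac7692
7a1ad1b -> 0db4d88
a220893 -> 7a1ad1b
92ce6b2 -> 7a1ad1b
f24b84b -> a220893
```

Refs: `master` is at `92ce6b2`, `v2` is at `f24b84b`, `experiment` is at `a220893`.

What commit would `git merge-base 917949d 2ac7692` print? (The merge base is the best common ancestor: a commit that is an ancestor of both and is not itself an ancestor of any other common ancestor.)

e218d86

Ancestors of 917949d: {917949d, b323e63, def1dea, e218d86, e71580d}.
Ancestors of 2ac7692: {2ac7692, e218d86}.
Common ancestors: {e218d86}.
The only common ancestor is e218d86, so it is the merge base.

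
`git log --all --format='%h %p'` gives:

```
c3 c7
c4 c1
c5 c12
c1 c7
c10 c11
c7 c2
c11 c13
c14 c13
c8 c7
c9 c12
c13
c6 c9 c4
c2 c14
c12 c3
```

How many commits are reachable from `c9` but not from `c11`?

Reachable from c9: {c12, c13, c14, c2, c3, c7, c9}.
Reachable from c11: {c11, c13}.
In c9's history but not c11's: {c12, c14, c2, c3, c7, c9} — 6 commits.

6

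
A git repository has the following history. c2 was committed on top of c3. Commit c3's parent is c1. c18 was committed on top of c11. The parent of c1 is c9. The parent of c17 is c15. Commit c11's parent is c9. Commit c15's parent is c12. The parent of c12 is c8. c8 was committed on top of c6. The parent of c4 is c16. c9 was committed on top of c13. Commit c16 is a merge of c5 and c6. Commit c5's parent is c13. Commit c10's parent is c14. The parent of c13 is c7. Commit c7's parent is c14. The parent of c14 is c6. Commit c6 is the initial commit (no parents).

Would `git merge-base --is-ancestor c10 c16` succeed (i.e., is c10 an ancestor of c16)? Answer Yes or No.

Ancestors of c16: {c13, c14, c16, c5, c6, c7}.
c10 is not in that set, so it is not an ancestor of c16.

No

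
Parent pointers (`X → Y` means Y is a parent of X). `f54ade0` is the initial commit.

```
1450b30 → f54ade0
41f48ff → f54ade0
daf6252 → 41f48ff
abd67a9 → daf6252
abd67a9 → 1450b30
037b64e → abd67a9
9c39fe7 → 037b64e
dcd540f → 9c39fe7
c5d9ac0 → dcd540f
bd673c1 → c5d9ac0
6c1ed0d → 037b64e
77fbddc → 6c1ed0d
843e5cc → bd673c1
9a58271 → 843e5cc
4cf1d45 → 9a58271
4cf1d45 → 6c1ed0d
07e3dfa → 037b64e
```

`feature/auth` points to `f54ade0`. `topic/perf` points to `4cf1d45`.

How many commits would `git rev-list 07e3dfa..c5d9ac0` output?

3

Reachable from c5d9ac0: {037b64e, 1450b30, 41f48ff, 9c39fe7, abd67a9, c5d9ac0, daf6252, dcd540f, f54ade0}.
Reachable from 07e3dfa: {037b64e, 07e3dfa, 1450b30, 41f48ff, abd67a9, daf6252, f54ade0}.
In c5d9ac0's history but not 07e3dfa's: {9c39fe7, c5d9ac0, dcd540f} — 3 commits.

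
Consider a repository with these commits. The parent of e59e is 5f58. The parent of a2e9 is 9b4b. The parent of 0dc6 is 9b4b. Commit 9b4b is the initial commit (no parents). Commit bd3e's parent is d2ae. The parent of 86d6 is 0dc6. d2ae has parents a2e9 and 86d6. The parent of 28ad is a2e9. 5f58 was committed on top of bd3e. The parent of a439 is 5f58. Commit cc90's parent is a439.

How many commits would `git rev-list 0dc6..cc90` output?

Reachable from cc90: {0dc6, 5f58, 86d6, 9b4b, a2e9, a439, bd3e, cc90, d2ae}.
Reachable from 0dc6: {0dc6, 9b4b}.
In cc90's history but not 0dc6's: {5f58, 86d6, a2e9, a439, bd3e, cc90, d2ae} — 7 commits.

7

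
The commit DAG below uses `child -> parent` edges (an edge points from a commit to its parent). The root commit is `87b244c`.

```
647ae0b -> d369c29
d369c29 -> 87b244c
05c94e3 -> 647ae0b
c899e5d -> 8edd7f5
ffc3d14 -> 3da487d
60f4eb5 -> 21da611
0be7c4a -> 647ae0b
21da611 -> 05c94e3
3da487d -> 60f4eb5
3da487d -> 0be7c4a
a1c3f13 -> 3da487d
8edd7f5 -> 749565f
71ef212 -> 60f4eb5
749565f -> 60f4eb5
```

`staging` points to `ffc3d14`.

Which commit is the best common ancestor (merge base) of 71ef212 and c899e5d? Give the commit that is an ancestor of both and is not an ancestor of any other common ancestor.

Ancestors of 71ef212: {05c94e3, 21da611, 60f4eb5, 647ae0b, 71ef212, 87b244c, d369c29}.
Ancestors of c899e5d: {05c94e3, 21da611, 60f4eb5, 647ae0b, 749565f, 87b244c, 8edd7f5, c899e5d, d369c29}.
Common ancestors: {05c94e3, 21da611, 60f4eb5, 647ae0b, 87b244c, d369c29}.
Among these, 60f4eb5 is not an ancestor of any other common ancestor — it is the merge base.

60f4eb5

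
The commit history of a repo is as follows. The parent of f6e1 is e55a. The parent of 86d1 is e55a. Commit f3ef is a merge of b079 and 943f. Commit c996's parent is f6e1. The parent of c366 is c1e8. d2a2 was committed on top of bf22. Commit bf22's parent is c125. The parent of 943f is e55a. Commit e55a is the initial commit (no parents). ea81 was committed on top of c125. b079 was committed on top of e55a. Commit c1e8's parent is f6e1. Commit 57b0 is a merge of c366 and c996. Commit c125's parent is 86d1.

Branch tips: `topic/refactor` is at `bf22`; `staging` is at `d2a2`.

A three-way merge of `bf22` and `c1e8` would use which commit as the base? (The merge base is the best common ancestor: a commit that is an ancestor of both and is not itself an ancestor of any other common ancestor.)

e55a

Ancestors of bf22: {86d1, bf22, c125, e55a}.
Ancestors of c1e8: {c1e8, e55a, f6e1}.
Common ancestors: {e55a}.
The only common ancestor is e55a, so it is the merge base.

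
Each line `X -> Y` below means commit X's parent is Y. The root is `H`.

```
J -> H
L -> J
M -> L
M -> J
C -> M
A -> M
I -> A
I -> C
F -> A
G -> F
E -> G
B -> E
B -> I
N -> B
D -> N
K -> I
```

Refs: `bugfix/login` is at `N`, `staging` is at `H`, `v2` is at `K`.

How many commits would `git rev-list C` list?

5

Walking parent pointers from C: reachable set = {C, H, J, L, M}.
That is 5 commits.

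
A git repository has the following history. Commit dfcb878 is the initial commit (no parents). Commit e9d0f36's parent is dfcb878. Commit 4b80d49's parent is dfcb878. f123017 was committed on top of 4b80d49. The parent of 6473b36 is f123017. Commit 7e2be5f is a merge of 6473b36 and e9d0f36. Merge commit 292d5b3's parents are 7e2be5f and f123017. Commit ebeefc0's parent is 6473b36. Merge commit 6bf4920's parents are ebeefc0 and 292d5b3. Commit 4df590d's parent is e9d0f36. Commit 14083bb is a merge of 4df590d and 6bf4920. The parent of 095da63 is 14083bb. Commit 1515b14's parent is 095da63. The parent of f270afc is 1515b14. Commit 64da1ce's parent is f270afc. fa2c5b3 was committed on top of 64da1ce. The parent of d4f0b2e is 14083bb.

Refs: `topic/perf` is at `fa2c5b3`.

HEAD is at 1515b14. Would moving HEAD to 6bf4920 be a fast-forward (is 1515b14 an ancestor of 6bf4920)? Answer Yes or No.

A fast-forward from 1515b14 to 6bf4920 is possible iff 1515b14 is an ancestor of 6bf4920.
Ancestors of 6bf4920: {292d5b3, 4b80d49, 6473b36, 6bf4920, 7e2be5f, dfcb878, e9d0f36, ebeefc0, f123017}.
1515b14 is not among them, so fast-forward is not possible.

No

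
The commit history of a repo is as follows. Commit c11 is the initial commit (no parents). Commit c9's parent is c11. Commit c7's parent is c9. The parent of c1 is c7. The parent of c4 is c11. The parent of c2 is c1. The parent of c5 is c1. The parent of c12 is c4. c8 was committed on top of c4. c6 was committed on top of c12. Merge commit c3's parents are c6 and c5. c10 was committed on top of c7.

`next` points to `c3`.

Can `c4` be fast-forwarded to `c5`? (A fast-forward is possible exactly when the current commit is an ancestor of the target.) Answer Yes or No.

No

A fast-forward from c4 to c5 is possible iff c4 is an ancestor of c5.
Ancestors of c5: {c1, c11, c5, c7, c9}.
c4 is not among them, so fast-forward is not possible.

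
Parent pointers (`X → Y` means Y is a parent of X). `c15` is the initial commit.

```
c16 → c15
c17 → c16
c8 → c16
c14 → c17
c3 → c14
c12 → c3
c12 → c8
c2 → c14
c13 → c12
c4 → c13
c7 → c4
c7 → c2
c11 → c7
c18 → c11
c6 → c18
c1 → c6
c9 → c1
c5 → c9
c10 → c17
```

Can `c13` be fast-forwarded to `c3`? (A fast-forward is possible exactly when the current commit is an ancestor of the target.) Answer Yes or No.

No

A fast-forward from c13 to c3 is possible iff c13 is an ancestor of c3.
Ancestors of c3: {c14, c15, c16, c17, c3}.
c13 is not among them, so fast-forward is not possible.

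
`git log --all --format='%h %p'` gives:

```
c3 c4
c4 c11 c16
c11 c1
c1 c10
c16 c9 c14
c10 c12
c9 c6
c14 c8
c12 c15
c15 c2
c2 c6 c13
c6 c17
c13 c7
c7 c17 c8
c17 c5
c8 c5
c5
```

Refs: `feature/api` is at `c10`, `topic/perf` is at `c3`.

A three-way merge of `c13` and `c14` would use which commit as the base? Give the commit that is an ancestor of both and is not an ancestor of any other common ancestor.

c8

Ancestors of c13: {c13, c17, c5, c7, c8}.
Ancestors of c14: {c14, c5, c8}.
Common ancestors: {c5, c8}.
Among these, c8 is not an ancestor of any other common ancestor — it is the merge base.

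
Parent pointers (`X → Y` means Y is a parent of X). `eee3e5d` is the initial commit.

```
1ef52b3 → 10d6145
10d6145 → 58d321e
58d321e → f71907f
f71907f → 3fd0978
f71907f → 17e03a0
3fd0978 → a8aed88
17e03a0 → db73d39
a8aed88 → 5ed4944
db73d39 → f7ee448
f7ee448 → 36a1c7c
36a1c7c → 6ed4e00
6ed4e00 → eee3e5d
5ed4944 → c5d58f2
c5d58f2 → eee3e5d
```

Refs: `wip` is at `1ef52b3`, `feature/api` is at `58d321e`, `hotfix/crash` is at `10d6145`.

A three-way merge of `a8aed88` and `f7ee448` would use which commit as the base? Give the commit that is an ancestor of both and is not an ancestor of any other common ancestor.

eee3e5d

Ancestors of a8aed88: {5ed4944, a8aed88, c5d58f2, eee3e5d}.
Ancestors of f7ee448: {36a1c7c, 6ed4e00, eee3e5d, f7ee448}.
Common ancestors: {eee3e5d}.
The only common ancestor is eee3e5d, so it is the merge base.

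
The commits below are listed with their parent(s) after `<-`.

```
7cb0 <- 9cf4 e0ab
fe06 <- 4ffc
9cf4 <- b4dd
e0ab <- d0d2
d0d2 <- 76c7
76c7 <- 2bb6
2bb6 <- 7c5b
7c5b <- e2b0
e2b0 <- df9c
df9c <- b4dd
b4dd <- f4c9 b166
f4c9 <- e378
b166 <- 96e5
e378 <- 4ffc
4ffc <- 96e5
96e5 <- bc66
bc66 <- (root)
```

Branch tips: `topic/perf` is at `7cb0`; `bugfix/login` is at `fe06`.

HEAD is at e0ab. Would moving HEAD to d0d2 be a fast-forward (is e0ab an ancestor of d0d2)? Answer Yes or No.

No

A fast-forward from e0ab to d0d2 is possible iff e0ab is an ancestor of d0d2.
Ancestors of d0d2: {2bb6, 4ffc, 76c7, 7c5b, 96e5, b166, b4dd, bc66, d0d2, df9c, e2b0, e378, f4c9}.
e0ab is not among them, so fast-forward is not possible.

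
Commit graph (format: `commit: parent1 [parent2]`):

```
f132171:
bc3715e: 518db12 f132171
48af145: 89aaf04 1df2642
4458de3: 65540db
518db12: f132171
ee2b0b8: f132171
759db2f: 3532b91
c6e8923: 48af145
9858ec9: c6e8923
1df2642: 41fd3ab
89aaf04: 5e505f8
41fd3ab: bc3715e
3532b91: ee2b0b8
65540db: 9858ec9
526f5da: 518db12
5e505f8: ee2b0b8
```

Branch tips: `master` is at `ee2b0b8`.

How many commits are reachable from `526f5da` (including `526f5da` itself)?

3

Walking parent pointers from 526f5da: reachable set = {518db12, 526f5da, f132171}.
That is 3 commits.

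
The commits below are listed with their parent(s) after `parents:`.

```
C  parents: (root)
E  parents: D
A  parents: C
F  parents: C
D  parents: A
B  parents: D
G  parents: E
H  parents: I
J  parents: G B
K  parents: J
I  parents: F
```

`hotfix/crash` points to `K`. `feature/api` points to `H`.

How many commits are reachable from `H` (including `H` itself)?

Walking parent pointers from H: reachable set = {C, F, H, I}.
That is 4 commits.

4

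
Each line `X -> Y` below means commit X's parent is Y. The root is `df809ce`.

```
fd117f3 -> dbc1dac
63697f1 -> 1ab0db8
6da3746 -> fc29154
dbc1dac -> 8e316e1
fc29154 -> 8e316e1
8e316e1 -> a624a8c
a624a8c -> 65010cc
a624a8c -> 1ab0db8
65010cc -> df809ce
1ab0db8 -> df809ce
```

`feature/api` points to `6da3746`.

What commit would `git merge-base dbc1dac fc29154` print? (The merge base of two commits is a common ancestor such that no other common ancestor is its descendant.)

8e316e1

Ancestors of dbc1dac: {1ab0db8, 65010cc, 8e316e1, a624a8c, dbc1dac, df809ce}.
Ancestors of fc29154: {1ab0db8, 65010cc, 8e316e1, a624a8c, df809ce, fc29154}.
Common ancestors: {1ab0db8, 65010cc, 8e316e1, a624a8c, df809ce}.
Among these, 8e316e1 is not an ancestor of any other common ancestor — it is the merge base.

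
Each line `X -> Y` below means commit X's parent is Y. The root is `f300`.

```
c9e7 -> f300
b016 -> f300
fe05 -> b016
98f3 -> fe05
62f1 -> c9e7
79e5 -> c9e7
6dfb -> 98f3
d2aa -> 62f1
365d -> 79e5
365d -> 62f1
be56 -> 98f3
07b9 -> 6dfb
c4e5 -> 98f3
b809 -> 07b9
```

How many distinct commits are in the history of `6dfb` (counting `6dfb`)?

Walking parent pointers from 6dfb: reachable set = {6dfb, 98f3, b016, f300, fe05}.
That is 5 commits.

5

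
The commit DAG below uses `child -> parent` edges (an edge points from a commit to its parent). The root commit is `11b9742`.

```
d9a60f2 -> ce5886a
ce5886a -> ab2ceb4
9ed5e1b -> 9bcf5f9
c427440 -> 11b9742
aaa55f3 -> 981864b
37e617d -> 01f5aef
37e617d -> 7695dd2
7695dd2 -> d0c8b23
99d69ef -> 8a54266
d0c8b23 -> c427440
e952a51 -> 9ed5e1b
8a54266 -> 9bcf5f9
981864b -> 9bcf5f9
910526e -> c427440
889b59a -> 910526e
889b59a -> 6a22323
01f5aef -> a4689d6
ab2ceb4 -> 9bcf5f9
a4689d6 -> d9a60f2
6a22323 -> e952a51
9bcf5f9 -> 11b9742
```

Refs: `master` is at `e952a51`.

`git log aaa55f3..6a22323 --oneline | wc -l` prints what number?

Reachable from 6a22323: {11b9742, 6a22323, 9bcf5f9, 9ed5e1b, e952a51}.
Reachable from aaa55f3: {11b9742, 981864b, 9bcf5f9, aaa55f3}.
In 6a22323's history but not aaa55f3's: {6a22323, 9ed5e1b, e952a51} — 3 commits.

3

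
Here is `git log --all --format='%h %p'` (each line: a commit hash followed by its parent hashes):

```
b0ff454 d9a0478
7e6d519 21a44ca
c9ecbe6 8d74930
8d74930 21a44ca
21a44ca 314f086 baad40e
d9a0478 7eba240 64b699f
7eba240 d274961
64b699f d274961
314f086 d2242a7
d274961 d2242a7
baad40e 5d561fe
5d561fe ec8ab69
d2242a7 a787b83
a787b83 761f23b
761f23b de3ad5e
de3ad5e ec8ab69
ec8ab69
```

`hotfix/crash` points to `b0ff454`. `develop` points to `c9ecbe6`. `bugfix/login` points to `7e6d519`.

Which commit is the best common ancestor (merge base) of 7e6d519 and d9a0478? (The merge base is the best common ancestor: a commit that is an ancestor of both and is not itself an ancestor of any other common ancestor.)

Ancestors of 7e6d519: {21a44ca, 314f086, 5d561fe, 761f23b, 7e6d519, a787b83, baad40e, d2242a7, de3ad5e, ec8ab69}.
Ancestors of d9a0478: {64b699f, 761f23b, 7eba240, a787b83, d2242a7, d274961, d9a0478, de3ad5e, ec8ab69}.
Common ancestors: {761f23b, a787b83, d2242a7, de3ad5e, ec8ab69}.
Among these, d2242a7 is not an ancestor of any other common ancestor — it is the merge base.

d2242a7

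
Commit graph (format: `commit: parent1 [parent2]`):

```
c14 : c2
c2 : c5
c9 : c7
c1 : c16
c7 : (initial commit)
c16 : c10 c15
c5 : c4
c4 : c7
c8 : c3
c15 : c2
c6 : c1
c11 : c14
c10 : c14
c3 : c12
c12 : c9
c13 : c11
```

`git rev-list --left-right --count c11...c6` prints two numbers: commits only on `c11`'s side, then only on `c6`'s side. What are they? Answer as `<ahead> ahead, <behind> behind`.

1 ahead, 5 behind

Reachable from c11: {c11, c14, c2, c4, c5, c7}.
Reachable from c6: {c1, c10, c14, c15, c16, c2, c4, c5, c6, c7}.
Only in c11's history (ahead): {c11} — 1.
Only in c6's history (behind): {c1, c10, c15, c16, c6} — 5.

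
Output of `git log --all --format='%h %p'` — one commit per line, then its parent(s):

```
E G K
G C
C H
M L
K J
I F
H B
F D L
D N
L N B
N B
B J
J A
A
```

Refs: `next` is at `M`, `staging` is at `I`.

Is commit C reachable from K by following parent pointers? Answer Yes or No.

Ancestors of K: {A, J, K}.
C is not in that set, so it is not an ancestor of K.

No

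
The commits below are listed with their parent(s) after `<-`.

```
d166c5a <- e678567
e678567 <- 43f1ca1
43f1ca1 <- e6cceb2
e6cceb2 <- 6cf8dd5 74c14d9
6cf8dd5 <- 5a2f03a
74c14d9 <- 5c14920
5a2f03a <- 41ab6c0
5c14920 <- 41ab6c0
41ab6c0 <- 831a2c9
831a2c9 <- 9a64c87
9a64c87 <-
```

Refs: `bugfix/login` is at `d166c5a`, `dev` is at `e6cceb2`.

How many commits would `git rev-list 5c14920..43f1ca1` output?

Reachable from 43f1ca1: {41ab6c0, 43f1ca1, 5a2f03a, 5c14920, 6cf8dd5, 74c14d9, 831a2c9, 9a64c87, e6cceb2}.
Reachable from 5c14920: {41ab6c0, 5c14920, 831a2c9, 9a64c87}.
In 43f1ca1's history but not 5c14920's: {43f1ca1, 5a2f03a, 6cf8dd5, 74c14d9, e6cceb2} — 5 commits.

5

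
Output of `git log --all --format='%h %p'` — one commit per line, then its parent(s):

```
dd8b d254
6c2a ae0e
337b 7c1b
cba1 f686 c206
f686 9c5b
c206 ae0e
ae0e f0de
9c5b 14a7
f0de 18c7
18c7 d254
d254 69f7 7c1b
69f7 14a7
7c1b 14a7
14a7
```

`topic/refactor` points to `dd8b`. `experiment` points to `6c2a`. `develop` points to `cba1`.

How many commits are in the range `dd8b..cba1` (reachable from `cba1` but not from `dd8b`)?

Reachable from cba1: {14a7, 18c7, 69f7, 7c1b, 9c5b, ae0e, c206, cba1, d254, f0de, f686}.
Reachable from dd8b: {14a7, 69f7, 7c1b, d254, dd8b}.
In cba1's history but not dd8b's: {18c7, 9c5b, ae0e, c206, cba1, f0de, f686} — 7 commits.

7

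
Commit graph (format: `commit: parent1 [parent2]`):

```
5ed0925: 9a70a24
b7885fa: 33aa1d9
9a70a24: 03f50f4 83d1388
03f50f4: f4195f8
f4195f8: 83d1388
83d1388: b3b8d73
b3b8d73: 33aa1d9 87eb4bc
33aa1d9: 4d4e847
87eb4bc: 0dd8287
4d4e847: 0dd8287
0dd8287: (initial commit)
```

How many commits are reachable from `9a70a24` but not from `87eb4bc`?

7

Reachable from 9a70a24: {03f50f4, 0dd8287, 33aa1d9, 4d4e847, 83d1388, 87eb4bc, 9a70a24, b3b8d73, f4195f8}.
Reachable from 87eb4bc: {0dd8287, 87eb4bc}.
In 9a70a24's history but not 87eb4bc's: {03f50f4, 33aa1d9, 4d4e847, 83d1388, 9a70a24, b3b8d73, f4195f8} — 7 commits.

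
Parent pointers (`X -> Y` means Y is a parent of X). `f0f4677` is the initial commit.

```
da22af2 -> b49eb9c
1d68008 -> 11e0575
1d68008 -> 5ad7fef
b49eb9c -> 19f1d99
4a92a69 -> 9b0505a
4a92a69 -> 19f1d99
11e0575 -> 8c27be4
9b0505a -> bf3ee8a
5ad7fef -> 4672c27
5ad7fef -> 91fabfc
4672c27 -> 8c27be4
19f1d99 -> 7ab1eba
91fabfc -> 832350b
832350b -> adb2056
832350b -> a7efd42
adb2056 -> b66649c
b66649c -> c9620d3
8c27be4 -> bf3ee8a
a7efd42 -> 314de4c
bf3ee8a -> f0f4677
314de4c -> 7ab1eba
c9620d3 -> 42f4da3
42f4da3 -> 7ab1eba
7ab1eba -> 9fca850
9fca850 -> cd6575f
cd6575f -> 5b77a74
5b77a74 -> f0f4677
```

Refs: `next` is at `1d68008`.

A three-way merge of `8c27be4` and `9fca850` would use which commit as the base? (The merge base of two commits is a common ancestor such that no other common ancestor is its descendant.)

f0f4677

Ancestors of 8c27be4: {8c27be4, bf3ee8a, f0f4677}.
Ancestors of 9fca850: {5b77a74, 9fca850, cd6575f, f0f4677}.
Common ancestors: {f0f4677}.
The only common ancestor is f0f4677, so it is the merge base.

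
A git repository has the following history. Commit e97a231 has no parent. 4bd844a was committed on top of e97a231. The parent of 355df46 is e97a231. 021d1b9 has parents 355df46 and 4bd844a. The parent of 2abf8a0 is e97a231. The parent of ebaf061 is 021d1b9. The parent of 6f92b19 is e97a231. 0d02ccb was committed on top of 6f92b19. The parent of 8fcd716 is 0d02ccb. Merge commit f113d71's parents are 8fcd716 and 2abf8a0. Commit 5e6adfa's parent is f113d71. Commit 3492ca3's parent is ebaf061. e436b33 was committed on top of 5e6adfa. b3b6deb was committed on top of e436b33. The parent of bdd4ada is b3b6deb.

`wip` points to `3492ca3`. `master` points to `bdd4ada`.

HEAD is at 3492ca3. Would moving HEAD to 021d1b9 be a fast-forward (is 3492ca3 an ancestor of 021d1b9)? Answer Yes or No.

No

A fast-forward from 3492ca3 to 021d1b9 is possible iff 3492ca3 is an ancestor of 021d1b9.
Ancestors of 021d1b9: {021d1b9, 355df46, 4bd844a, e97a231}.
3492ca3 is not among them, so fast-forward is not possible.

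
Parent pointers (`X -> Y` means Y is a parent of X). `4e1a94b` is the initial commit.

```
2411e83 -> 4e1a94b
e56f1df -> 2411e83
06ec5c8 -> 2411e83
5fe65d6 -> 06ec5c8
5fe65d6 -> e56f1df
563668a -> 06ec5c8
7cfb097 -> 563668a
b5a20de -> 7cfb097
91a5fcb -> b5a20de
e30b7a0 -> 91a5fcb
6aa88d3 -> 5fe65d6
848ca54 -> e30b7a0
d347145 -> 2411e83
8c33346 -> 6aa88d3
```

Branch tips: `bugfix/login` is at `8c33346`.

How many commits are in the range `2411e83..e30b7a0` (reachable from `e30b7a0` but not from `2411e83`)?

6

Reachable from e30b7a0: {06ec5c8, 2411e83, 4e1a94b, 563668a, 7cfb097, 91a5fcb, b5a20de, e30b7a0}.
Reachable from 2411e83: {2411e83, 4e1a94b}.
In e30b7a0's history but not 2411e83's: {06ec5c8, 563668a, 7cfb097, 91a5fcb, b5a20de, e30b7a0} — 6 commits.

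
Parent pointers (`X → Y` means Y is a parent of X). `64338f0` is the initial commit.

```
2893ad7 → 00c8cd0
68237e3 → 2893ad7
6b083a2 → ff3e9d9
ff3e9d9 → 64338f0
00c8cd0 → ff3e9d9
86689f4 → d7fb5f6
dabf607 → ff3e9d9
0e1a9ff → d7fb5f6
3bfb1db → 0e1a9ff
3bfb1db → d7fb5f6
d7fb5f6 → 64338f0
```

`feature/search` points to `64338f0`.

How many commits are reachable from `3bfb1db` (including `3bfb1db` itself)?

4

Walking parent pointers from 3bfb1db: reachable set = {0e1a9ff, 3bfb1db, 64338f0, d7fb5f6}.
That is 4 commits.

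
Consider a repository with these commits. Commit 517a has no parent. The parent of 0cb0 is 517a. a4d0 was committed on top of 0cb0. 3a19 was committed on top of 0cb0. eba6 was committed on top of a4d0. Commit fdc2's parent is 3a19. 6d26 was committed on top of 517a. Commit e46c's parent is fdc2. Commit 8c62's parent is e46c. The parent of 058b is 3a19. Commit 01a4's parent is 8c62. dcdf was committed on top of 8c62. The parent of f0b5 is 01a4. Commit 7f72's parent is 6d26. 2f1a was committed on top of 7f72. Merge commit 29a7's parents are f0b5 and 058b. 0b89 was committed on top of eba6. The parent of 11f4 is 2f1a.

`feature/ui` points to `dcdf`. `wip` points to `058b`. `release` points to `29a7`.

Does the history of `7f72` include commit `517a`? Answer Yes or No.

Ancestors of 7f72 (commits reachable by following parents): {517a, 6d26, 7f72}.
517a is in that set, so it is an ancestor of 7f72.

Yes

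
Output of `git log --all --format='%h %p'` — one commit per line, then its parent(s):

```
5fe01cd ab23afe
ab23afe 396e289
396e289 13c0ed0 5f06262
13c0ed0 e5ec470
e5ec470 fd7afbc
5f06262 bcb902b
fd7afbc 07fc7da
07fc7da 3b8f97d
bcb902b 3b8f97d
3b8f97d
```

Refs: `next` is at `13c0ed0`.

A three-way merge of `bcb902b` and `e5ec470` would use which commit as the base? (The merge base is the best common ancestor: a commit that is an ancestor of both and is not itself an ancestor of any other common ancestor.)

3b8f97d

Ancestors of bcb902b: {3b8f97d, bcb902b}.
Ancestors of e5ec470: {07fc7da, 3b8f97d, e5ec470, fd7afbc}.
Common ancestors: {3b8f97d}.
The only common ancestor is 3b8f97d, so it is the merge base.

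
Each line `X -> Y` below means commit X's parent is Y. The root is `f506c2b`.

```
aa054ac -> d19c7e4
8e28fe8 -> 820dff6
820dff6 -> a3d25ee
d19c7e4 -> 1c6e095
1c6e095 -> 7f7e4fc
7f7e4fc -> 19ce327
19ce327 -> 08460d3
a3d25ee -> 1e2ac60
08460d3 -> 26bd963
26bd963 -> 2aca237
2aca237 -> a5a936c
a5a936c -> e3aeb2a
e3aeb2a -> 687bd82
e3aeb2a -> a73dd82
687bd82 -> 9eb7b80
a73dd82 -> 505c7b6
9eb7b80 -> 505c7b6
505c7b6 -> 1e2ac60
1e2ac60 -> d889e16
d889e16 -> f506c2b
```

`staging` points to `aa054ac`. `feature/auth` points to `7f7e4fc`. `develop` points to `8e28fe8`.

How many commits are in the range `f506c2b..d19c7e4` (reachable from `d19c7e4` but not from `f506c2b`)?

15

Reachable from d19c7e4: {08460d3, 19ce327, 1c6e095, 1e2ac60, 26bd963, 2aca237, 505c7b6, 687bd82, 7f7e4fc, 9eb7b80, a5a936c, a73dd82, d19c7e4, d889e16, e3aeb2a, f506c2b}.
Reachable from f506c2b: {f506c2b}.
In d19c7e4's history but not f506c2b's: {08460d3, 19ce327, 1c6e095, 1e2ac60, 26bd963, 2aca237, 505c7b6, 687bd82, 7f7e4fc, 9eb7b80, a5a936c, a73dd82, d19c7e4, d889e16, e3aeb2a} — 15 commits.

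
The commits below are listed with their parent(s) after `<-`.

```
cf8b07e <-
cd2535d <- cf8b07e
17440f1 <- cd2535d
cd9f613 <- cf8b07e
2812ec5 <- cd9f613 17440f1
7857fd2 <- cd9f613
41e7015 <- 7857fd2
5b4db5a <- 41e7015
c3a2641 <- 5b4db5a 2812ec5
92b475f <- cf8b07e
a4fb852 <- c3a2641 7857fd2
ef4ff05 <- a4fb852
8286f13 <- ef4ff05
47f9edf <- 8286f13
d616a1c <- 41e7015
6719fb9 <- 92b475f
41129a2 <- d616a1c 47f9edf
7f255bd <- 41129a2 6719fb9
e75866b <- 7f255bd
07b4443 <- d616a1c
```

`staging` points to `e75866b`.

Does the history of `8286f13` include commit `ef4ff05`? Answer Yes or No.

Ancestors of 8286f13 (commits reachable by following parents): {17440f1, 2812ec5, 41e7015, 5b4db5a, 7857fd2, 8286f13, a4fb852, c3a2641, cd2535d, cd9f613, cf8b07e, ef4ff05}.
ef4ff05 is in that set, so it is an ancestor of 8286f13.

Yes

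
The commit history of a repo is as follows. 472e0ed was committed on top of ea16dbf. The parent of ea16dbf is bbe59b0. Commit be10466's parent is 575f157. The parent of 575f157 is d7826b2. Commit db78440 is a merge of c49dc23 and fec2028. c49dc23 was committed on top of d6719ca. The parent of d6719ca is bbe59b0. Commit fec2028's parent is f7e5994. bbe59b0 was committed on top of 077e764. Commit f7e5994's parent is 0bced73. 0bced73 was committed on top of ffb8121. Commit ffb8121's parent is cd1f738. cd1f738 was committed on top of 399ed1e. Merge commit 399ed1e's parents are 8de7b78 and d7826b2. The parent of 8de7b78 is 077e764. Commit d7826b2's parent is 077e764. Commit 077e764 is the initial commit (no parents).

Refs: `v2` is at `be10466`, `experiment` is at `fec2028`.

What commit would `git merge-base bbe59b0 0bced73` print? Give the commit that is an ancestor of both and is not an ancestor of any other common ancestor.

Ancestors of bbe59b0: {077e764, bbe59b0}.
Ancestors of 0bced73: {077e764, 0bced73, 399ed1e, 8de7b78, cd1f738, d7826b2, ffb8121}.
Common ancestors: {077e764}.
The only common ancestor is 077e764, so it is the merge base.

077e764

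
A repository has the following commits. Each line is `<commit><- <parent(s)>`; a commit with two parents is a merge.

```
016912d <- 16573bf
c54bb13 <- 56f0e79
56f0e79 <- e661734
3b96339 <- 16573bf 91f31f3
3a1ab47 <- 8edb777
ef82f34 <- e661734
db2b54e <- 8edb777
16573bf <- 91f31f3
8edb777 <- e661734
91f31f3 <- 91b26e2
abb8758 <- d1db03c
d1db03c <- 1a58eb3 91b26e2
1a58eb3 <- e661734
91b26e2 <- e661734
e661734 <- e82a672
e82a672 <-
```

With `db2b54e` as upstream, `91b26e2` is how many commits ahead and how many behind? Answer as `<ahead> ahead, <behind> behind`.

1 ahead, 2 behind

Reachable from 91b26e2: {91b26e2, e661734, e82a672}.
Reachable from db2b54e: {8edb777, db2b54e, e661734, e82a672}.
Only in 91b26e2's history (ahead): {91b26e2} — 1.
Only in db2b54e's history (behind): {8edb777, db2b54e} — 2.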